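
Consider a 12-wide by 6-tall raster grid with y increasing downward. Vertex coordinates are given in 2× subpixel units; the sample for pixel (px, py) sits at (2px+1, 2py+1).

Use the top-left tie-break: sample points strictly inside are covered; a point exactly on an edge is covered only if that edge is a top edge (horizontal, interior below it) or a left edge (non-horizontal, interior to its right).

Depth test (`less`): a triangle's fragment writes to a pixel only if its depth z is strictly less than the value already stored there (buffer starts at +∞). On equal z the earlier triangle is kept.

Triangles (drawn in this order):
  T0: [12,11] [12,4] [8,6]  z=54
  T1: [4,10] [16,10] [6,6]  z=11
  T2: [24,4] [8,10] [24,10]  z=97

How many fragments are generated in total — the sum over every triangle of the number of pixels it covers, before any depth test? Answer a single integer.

T0:
  2·area = 28  (B↔C swapped to make it positive)
  edge (12, 11)→(8, 6): d=(-4,-5) top-left  bias=+0
  edge (8, 6)→(12, 4): d=(4,-2) top-left  bias=+0
  edge (12, 4)→(12, 11): d=(0,7) right/bottom  bias=-1
    (5,2)@(11, 5): e=[19,2,7] → █
    (6,2)@(13, 5): e=[29,6,-7] → ·
    (4,3)@(9, 7): e=[1,6,21] → █
    (6,3)@(13, 7): e=[21,14,-7] → ·
    (4,4)@(9, 9): e=[-7,14,21] → ·
    (5,4)@(11, 9): e=[3,18,7] → █
    (6,4)@(13, 9): e=[13,22,-7] → ·
    (5,5)@(11, 11): e=[-5,26,7] → ·
  covered (4 px):
    · · · · · · · · · · · ·
    · · · · · · · · · · · ·
    · · · · · █ · · · · · ·
    · · · · █ █ · · · · · ·
    · · · · · █ · · · · · ·
    · · · · · · · · · · · ·
T1:
  2·area = 48  (B↔C swapped to make it positive)
  edge (4, 10)→(6, 6): d=(2,-4) top-left  bias=+0
  edge (6, 6)→(16, 10): d=(10,4) right/bottom  bias=-1
  edge (16, 10)→(4, 10): d=(-12,0) right/bottom  bias=-1
    (3,3)@(7, 7): e=[6,6,36] → █
    (4,3)@(9, 7): e=[14,-2,36] → ·
    (2,4)@(5, 9): e=[2,34,12] → █
    (4,4)@(9, 9): e=[18,18,12] → █
    (5,4)@(11, 9): e=[26,10,12] → █
    (6,4)@(13, 9): e=[34,2,12] → █
    (7,4)@(15, 9): e=[42,-6,12] → ·
    (2,5)@(5, 11): e=[6,54,-12] → ·
    (3,5)@(7, 11): e=[14,46,-12] → ·
    (4,5)@(9, 11): e=[22,38,-12] → ·
    (5,5)@(11, 11): e=[30,30,-12] → ·
    (6,5)@(13, 11): e=[38,22,-12] → ·
  covered (6 px):
    · · · · · · · · · · · ·
    · · · · · · · · · · · ·
    · · · · · · · · · · · ·
    · · · █ · · · · · · · ·
    · · █ █ █ █ █ · · · · ·
    · · · · · · · · · · · ·
T2:
  2·area = 96  (B↔C swapped to make it positive)
  edge (24, 4)→(24, 10): d=(0,6) right/bottom  bias=-1
  edge (24, 10)→(8, 10): d=(-16,0) right/bottom  bias=-1
  edge (8, 10)→(24, 4): d=(16,-6) top-left  bias=+0
    (11,2)@(23, 5): e=[6,80,10] → █
    (8,3)@(17, 7): e=[42,48,6] → █
    (9,3)@(19, 7): e=[30,48,18] → █
    (10,3)@(21, 7): e=[18,48,30] → █
    (5,4)@(11, 9): e=[78,16,2] → █
    (6,4)@(13, 9): e=[66,16,14] → █
    (7,4)@(15, 9): e=[54,16,26] → █
    (5,5)@(11, 11): e=[78,-16,34] → ·
    (6,5)@(13, 11): e=[66,-16,46] → ·
    (7,5)@(15, 11): e=[54,-16,58] → ·
    (8,5)@(17, 11): e=[42,-16,70] → ·
    (9,5)@(19, 11): e=[30,-16,82] → ·
  covered (12 px):
    · · · · · · · · · · · ·
    · · · · · · · · · · · ·
    · · · · · · · · · · · █
    · · · · · · · · █ █ █ █
    · · · · · █ █ █ █ █ █ █
    · · · · · · · · · · · ·

Answer: 22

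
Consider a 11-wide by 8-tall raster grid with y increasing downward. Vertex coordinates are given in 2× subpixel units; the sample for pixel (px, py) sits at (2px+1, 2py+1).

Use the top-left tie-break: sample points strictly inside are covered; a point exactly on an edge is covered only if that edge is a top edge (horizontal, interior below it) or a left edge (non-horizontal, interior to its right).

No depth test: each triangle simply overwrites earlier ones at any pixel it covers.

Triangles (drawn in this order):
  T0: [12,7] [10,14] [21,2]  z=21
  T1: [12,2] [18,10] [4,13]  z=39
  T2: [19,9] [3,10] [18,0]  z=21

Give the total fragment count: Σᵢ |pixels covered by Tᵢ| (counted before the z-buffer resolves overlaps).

T0:
  2·area = 53  (B↔C swapped to make it positive)
  edge (12, 7)→(21, 2): d=(9,-5) top-left  bias=+0
  edge (21, 2)→(10, 14): d=(-11,12) right/bottom  bias=-1
  edge (10, 14)→(12, 7): d=(2,-7) top-left  bias=+0
    (8,2)@(17, 5): e=[7,15,31] → █
    (9,2)@(19, 5): e=[17,-9,45] → ·
    (6,3)@(13, 7): e=[5,41,7] → █
    (7,3)@(15, 7): e=[15,17,21] → █
    (8,3)@(17, 7): e=[25,-7,35] → ·
    (6,4)@(13, 9): e=[23,19,11] → █
    (7,4)@(15, 9): e=[33,-5,25] → ·
    (5,5)@(11, 11): e=[31,21,1] → █
    (6,5)@(13, 11): e=[41,-3,15] → ·
    (5,6)@(11, 13): e=[49,-1,5] → ·
  covered (5 px):
    · · · · · · · · · · ·
    · · · · · · · · · · ·
    · · · · · · · · █ · ·
    · · · · · · █ █ · · ·
    · · · · · · █ · · · ·
    · · · · · █ · · · · ·
    · · · · · · · · · · ·
    · · · · · · · · · · ·
T1:
  2·area = 130
  edge (12, 2)→(18, 10): d=(6,8) right/bottom  bias=-1
  edge (18, 10)→(4, 13): d=(-14,3) right/bottom  bias=-1
  edge (4, 13)→(12, 2): d=(8,-11) top-left  bias=+0
    (5,2)@(11, 5): e=[26,91,13] → █
    (6,2)@(13, 5): e=[10,85,35] → █
    (7,2)@(15, 5): e=[-6,79,57] → ·
    (4,3)@(9, 7): e=[54,69,7] → █
    (7,3)@(15, 7): e=[6,51,73] → █
    (8,3)@(17, 7): e=[-10,45,95] → ·
    (3,4)@(7, 9): e=[82,47,1] → █
    (8,4)@(17, 9): e=[2,17,111] → █
    (9,4)@(19, 9): e=[-14,11,133] → ·
    (3,5)@(7, 11): e=[94,19,17] → █
    (7,5)@(15, 11): e=[30,-5,105] → ·
    (8,5)@(17, 11): e=[14,-11,127] → ·
  covered (16 px):
    · · · · · · · · · · ·
    · · · · · · · · · · ·
    · · · · · █ █ · · · ·
    · · · · █ █ █ █ · · ·
    · · · █ █ █ █ █ █ · ·
    · · · █ █ █ █ · · · ·
    · · · · · · · · · · ·
    · · · · · · · · · · ·
T2:
  2·area = 145
  edge (19, 9)→(3, 10): d=(-16,1) right/bottom  bias=-1
  edge (3, 10)→(18, 0): d=(15,-10) top-left  bias=+0
  edge (18, 0)→(19, 9): d=(1,9) right/bottom  bias=-1
    (8,0)@(17, 1): e=[130,5,10] → █
    (9,0)@(19, 1): e=[128,25,-8] → ·
    (7,1)@(15, 3): e=[100,15,30] → █
    (9,1)@(19, 3): e=[96,55,-6] → ·
    (5,2)@(11, 5): e=[72,5,68] → █
    (6,2)@(13, 5): e=[70,25,50] → █
    (9,2)@(19, 5): e=[64,85,-4] → ·
    (4,3)@(9, 7): e=[42,15,88] → █
    (9,3)@(19, 7): e=[32,115,-2] → ·
    (2,4)@(5, 9): e=[14,5,126] → █
    (3,4)@(7, 9): e=[12,25,108] → █
    (9,4)@(19, 9): e=[0,145,0] → ·  [on edge]
  covered (19 px):
    · · · · · · · · █ · ·
    · · · · · · · █ █ · ·
    · · · · · █ █ █ █ · ·
    · · · · █ █ █ █ █ · ·
    · · █ █ █ █ █ █ █ · ·
    · · · · · · · · · · ·
    · · · · · · · · · · ·
    · · · · · · · · · · ·

Answer: 40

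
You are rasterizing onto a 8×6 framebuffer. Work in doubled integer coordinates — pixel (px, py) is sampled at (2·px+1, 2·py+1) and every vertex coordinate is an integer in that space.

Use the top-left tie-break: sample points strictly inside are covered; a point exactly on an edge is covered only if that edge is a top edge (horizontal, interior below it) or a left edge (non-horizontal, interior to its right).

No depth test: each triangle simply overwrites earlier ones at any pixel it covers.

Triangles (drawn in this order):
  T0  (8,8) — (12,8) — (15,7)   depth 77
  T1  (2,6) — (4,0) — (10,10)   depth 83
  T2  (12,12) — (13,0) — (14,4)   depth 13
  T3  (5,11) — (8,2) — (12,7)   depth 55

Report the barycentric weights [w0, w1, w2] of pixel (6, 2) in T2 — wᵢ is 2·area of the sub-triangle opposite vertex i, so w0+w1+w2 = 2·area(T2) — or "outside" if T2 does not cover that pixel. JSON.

T0:
  2·area = 4  (B↔C swapped to make it positive)
  edge (8, 8)→(15, 7): d=(7,-1) top-left  bias=+0
  edge (15, 7)→(12, 8): d=(-3,1) right/bottom  bias=-1
  edge (12, 8)→(8, 8): d=(-4,0) right/bottom  bias=-1
    (7,3)@(15, 7): e=[0,0,4] → ·  [on edge]
    (0,4)@(1, 9): e=[0,8,-4] → ·  [on edge]
    (4,4)@(9, 9): e=[8,0,-4] → ·  [on edge]
    (1,5)@(3, 11): e=[16,0,-12] → ·  [on edge]
  covered (0 px):
    · · · · · · · ·
    · · · · · · · ·
    · · · · · · · ·
    · · · · · · · ·
    · · · · · · · ·
    · · · · · · · ·
T1:
  2·area = 56
  edge (2, 6)→(4, 0): d=(2,-6) top-left  bias=+0
  edge (4, 0)→(10, 10): d=(6,10) right/bottom  bias=-1
  edge (10, 10)→(2, 6): d=(-8,-4) top-left  bias=+0
    (1,1)@(3, 3): e=[0,28,28] → █  [on edge]
    (2,1)@(5, 3): e=[12,8,36] → █
    (3,1)@(7, 3): e=[24,-12,44] → ·
    (1,2)@(3, 5): e=[4,40,12] → █
    (3,2)@(7, 5): e=[28,0,28] → ·  [on edge]
    (1,3)@(3, 7): e=[8,52,-4] → ·
    (2,3)@(5, 7): e=[20,32,4] → █
    (3,3)@(7, 7): e=[32,12,12] → █
    (4,3)@(9, 7): e=[44,-8,20] → ·
    (0,4)@(1, 9): e=[0,84,-28] → ·  [on edge]
    (2,4)@(5, 9): e=[24,44,-12] → ·
    (3,4)@(7, 9): e=[36,24,-4] → ·
  covered (7 px):
    · · · · · · · ·
    · █ █ · · · · ·
    · █ █ · · · · ·
    · · █ █ · · · ·
    · · · · █ · · ·
    · · · · · · · ·
T2:
  2·area = 16
  edge (12, 12)→(13, 0): d=(1,-12) top-left  bias=+0
  edge (13, 0)→(14, 4): d=(1,4) right/bottom  bias=-1
  edge (14, 4)→(12, 12): d=(-2,8) right/bottom  bias=-1
    (6,0)@(13, 1): e=[1,1,14] → █
    (7,0)@(15, 1): e=[25,-7,-2] → ·
    (6,1)@(13, 3): e=[3,3,10] → █
    (7,1)@(15, 3): e=[27,-5,-6] → ·
    (6,2)@(13, 5): e=[5,5,6] → █
    (7,2)@(15, 5): e=[29,-3,-10] → ·
    (6,3)@(13, 7): e=[7,7,2] → █
    (7,3)@(15, 7): e=[31,-1,-14] → ·
    (6,4)@(13, 9): e=[9,9,-2] → ·
  covered (4 px):
    · · · · · · █ ·
    · · · · · · █ ·
    · · · · · · █ ·
    · · · · · · █ ·
    · · · · · · · ·
    · · · · · · · ·
T3:
  2·area = 51
  edge (5, 11)→(8, 2): d=(3,-9) top-left  bias=+0
  edge (8, 2)→(12, 7): d=(4,5) right/bottom  bias=-1
  edge (12, 7)→(5, 11): d=(-7,4) right/bottom  bias=-1
    (3,2)@(7, 5): e=[0,17,34] → █  [on edge]
    (4,2)@(9, 5): e=[18,7,26] → █
    (5,2)@(11, 5): e=[36,-3,18] → ·
    (3,3)@(7, 7): e=[6,25,20] → █
    (5,3)@(11, 7): e=[42,5,4] → █
    (6,3)@(13, 7): e=[60,-5,-4] → ·
    (3,4)@(7, 9): e=[12,33,6] → █
    (4,4)@(9, 9): e=[30,23,-2] → ·
    (5,4)@(11, 9): e=[48,13,-10] → ·
    (2,5)@(5, 11): e=[0,51,0] → ·  [on edge]
    (3,5)@(7, 11): e=[18,41,-8] → ·
  covered (6 px):
    · · · · · · · ·
    · · · · · · · ·
    · · · █ █ · · ·
    · · · █ █ █ · ·
    · · · █ · · · ·
    · · · · · · · ·

Final: [5,6,5]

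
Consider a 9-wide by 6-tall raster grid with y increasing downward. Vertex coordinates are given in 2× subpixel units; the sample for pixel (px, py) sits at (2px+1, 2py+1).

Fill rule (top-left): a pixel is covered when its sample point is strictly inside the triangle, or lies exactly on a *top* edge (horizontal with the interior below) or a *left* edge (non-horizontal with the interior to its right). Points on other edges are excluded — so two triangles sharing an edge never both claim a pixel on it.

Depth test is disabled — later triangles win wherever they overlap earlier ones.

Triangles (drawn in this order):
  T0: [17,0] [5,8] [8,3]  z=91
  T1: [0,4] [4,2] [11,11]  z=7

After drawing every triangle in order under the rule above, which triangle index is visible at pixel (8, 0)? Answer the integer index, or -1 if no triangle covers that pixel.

T0:
  2·area = 36
  edge (17, 0)→(5, 8): d=(-12,8) right/bottom  bias=-1
  edge (5, 8)→(8, 3): d=(3,-5) top-left  bias=+0
  edge (8, 3)→(17, 0): d=(9,-3) top-left  bias=+0
    (7,0)@(15, 1): e=[4,29,3] → #
    (8,0)@(17, 1): e=[-12,39,9] → ·
    (4,1)@(9, 3): e=[28,5,3] → #
    (5,1)@(11, 3): e=[12,15,9] → #
    (6,1)@(13, 3): e=[-4,25,15] → ·
    (7,1)@(15, 3): e=[-20,35,21] → ·
    (3,2)@(7, 5): e=[20,1,15] → #
    (5,2)@(11, 5): e=[-12,21,27] → ·
    (3,3)@(7, 7): e=[-4,7,33] → ·
    (4,3)@(9, 7): e=[-20,17,39] → ·
  covered (5 px):
    · · · · · · · # ·
    · · · · # # · · ·
    · · · # # · · · ·
    · · · · · · · · ·
    · · · · · · · · ·
    · · · · · · · · ·
T1:
  2·area = 50
  edge (0, 4)→(4, 2): d=(4,-2) top-left  bias=+0
  edge (4, 2)→(11, 11): d=(7,9) right/bottom  bias=-1
  edge (11, 11)→(0, 4): d=(-11,-7) top-left  bias=+0
    (1,1)@(3, 3): e=[2,16,32] → #
    (2,1)@(5, 3): e=[6,-2,46] → ·
    (1,2)@(3, 5): e=[10,30,10] → #
    (2,2)@(5, 5): e=[14,12,24] → #
    (3,2)@(7, 5): e=[18,-6,38] → ·
    (1,3)@(3, 7): e=[18,44,-12] → ·
    (2,3)@(5, 7): e=[22,26,2] → #
    (3,3)@(7, 7): e=[26,8,16] → #
    (4,3)@(9, 7): e=[30,-10,30] → ·
    (2,4)@(5, 9): e=[30,40,-20] → ·
    (3,4)@(7, 9): e=[34,22,-6] → ·
    (4,4)@(9, 9): e=[38,4,8] → #
    (5,5)@(11, 11): e=[50,0,0] → ·  [on edge]
  covered (6 px):
    · · · · · · · · ·
    · # · · · · · · ·
    · # # · · · · · ·
    · · # # · · · · ·
    · · · · # · · · ·
    · · · · · · · · ·

Z-buffer (winner per pixel, '.' = empty):
  . . . . . . . 0 .
  . 1 . . 0 0 . . .
  . 1 1 0 0 . . . .
  . . 1 1 . . . . .
  . . . . 1 . . . .
  . . . . . . . . .

Final: -1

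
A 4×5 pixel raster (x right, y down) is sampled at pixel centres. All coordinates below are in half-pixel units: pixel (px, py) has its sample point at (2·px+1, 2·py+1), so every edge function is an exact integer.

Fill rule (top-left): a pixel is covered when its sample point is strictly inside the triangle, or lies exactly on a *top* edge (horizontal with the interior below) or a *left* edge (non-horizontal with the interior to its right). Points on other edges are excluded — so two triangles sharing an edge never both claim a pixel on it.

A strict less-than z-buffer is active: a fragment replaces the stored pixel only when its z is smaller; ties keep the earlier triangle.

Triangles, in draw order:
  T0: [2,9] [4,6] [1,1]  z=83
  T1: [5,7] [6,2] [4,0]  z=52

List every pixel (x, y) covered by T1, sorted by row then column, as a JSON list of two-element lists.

T0:
  2·area = 19  (B↔C swapped to make it positive)
  edge (2, 9)→(1, 1): d=(-1,-8) top-left  bias=+0
  edge (1, 1)→(4, 6): d=(3,5) right/bottom  bias=-1
  edge (4, 6)→(2, 9): d=(-2,3) right/bottom  bias=-1
    (0,0)@(1, 1): e=[0,0,19] → .  [on edge]
    (1,2)@(3, 5): e=[12,2,5] → X
    (2,2)@(5, 5): e=[28,-8,-1] → .
    (1,3)@(3, 7): e=[10,8,1] → X
    (2,3)@(5, 7): e=[26,-2,-5] → .
    (1,4)@(3, 9): e=[8,14,-3] → .
  covered (2 px):
    . . . .
    . . . .
    . X . .
    . X . .
    . . . .
T1:
  2·area = 12  (B↔C swapped to make it positive)
  edge (5, 7)→(4, 0): d=(-1,-7) top-left  bias=+0
  edge (4, 0)→(6, 2): d=(2,2) right/bottom  bias=-1
  edge (6, 2)→(5, 7): d=(-1,5) right/bottom  bias=-1
    (2,0)@(5, 1): e=[6,0,6] → .  [on edge]
    (2,1)@(5, 3): e=[4,4,4] → X
    (3,1)@(7, 3): e=[18,0,-6] → .  [on edge]
    (2,2)@(5, 5): e=[2,8,2] → X
    (3,2)@(7, 5): e=[16,4,-8] → .
    (2,3)@(5, 7): e=[0,12,0] → .  [on edge]
  covered (2 px):
    . . . .
    . . X .
    . . X .
    . . . .
    . . . .

Final: [[2,1],[2,2]]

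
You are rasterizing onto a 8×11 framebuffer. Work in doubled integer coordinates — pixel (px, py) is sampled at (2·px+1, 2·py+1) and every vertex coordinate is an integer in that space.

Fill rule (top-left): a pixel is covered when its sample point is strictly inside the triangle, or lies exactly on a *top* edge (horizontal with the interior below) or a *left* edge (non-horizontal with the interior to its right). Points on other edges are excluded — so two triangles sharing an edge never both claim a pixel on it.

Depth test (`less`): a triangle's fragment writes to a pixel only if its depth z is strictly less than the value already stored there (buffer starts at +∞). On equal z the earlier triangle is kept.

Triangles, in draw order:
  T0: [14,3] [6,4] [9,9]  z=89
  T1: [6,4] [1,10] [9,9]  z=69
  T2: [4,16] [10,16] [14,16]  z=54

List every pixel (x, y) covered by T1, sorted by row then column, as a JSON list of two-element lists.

T0:
  2·area = 43  (B↔C swapped to make it positive)
  edge (14, 3)→(9, 9): d=(-5,6) right/bottom  bias=-1
  edge (9, 9)→(6, 4): d=(-3,-5) top-left  bias=+0
  edge (6, 4)→(14, 3): d=(8,-1) top-left  bias=+0
    (3,2)@(7, 5): e=[32,2,9] → X
    (4,2)@(9, 5): e=[20,12,11] → X
    (5,2)@(11, 5): e=[8,22,13] → X
    (6,2)@(13, 5): e=[-4,32,15] → .
    (3,3)@(7, 7): e=[22,-4,25] → .
    (4,3)@(9, 7): e=[10,6,27] → X
    (5,3)@(11, 7): e=[-2,16,29] → .
    (4,4)@(9, 9): e=[0,0,43] → .  [on edge]
    (7,9)@(15, 19): e=[-86,0,129] → .  [on edge]
  covered (4 px):
    . . . . . . . .
    . . . . . . . .
    . . . X X X . .
    . . . . X . . .
    . . . . . . . .
    . . . . . . . .
    . . . . . . . .
    . . . . . . . .
    . . . . . . . .
    . . . . . . . .
    . . . . . . . .
T1:
  2·area = 43  (B↔C swapped to make it positive)
  edge (6, 4)→(9, 9): d=(3,5) right/bottom  bias=-1
  edge (9, 9)→(1, 10): d=(-8,1) right/bottom  bias=-1
  edge (1, 10)→(6, 4): d=(5,-6) top-left  bias=+0
    (2,3)@(5, 7): e=[14,20,9] → X
    (3,3)@(7, 7): e=[4,18,21] → X
    (4,3)@(9, 7): e=[-6,16,33] → .
    (1,4)@(3, 9): e=[30,6,7] → X
    (4,4)@(9, 9): e=[0,0,43] → .  [on edge]
    (1,5)@(3, 11): e=[36,-10,17] → .
    (2,5)@(5, 11): e=[26,-12,29] → .
    (3,5)@(7, 11): e=[16,-14,41] → .
    (7,9)@(15, 19): e=[0,-86,129] → .  [on edge]
  covered (5 px):
    . . . . . . . .
    . . . . . . . .
    . . . . . . . .
    . . X X . . . .
    . X X X . . . .
    . . . . . . . .
    . . . . . . . .
    . . . . . . . .
    . . . . . . . .
    . . . . . . . .
    . . . . . . . .
T2:
  degenerate (2·area = 0) — covers nothing

Answer: [[2,3],[3,3],[1,4],[2,4],[3,4]]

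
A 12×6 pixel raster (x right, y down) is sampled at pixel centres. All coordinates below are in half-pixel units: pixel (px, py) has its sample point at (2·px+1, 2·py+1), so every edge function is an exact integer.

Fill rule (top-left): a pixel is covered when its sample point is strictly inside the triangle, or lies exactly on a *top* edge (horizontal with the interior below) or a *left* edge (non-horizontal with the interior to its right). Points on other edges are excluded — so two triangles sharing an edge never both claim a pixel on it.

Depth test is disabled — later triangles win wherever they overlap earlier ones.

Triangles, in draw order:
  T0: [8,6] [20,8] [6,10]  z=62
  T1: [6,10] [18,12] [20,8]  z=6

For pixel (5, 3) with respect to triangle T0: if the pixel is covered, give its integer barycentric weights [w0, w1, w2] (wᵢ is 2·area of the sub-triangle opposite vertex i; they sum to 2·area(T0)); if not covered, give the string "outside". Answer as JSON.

T0:
  2·area = 52
  edge (8, 6)→(20, 8): d=(12,2) right/bottom  bias=-1
  edge (20, 8)→(6, 10): d=(-14,2) right/bottom  bias=-1
  edge (6, 10)→(8, 6): d=(2,-4) top-left  bias=+0
    (4,3)@(9, 7): e=[10,36,6] → █
    (5,3)@(11, 7): e=[6,32,14] → █
    (6,3)@(13, 7): e=[2,28,22] → █
    (7,3)@(15, 7): e=[-2,24,30] → ·
    (3,4)@(7, 9): e=[38,12,2] → █
    (6,4)@(13, 9): e=[26,0,26] → ·  [on edge]
    (3,5)@(7, 11): e=[62,-16,6] → ·
    (4,5)@(9, 11): e=[58,-20,14] → ·
    (5,5)@(11, 11): e=[54,-24,22] → ·
  covered (6 px):
    · · · · · · · · · · · ·
    · · · · · · · · · · · ·
    · · · · · · · · · · · ·
    · · · · █ █ █ · · · · ·
    · · · █ █ █ · · · · · ·
    · · · · · · · · · · · ·
T1:
  2·area = 52  (B↔C swapped to make it positive)
  edge (6, 10)→(20, 8): d=(14,-2) top-left  bias=+0
  edge (20, 8)→(18, 12): d=(-2,4) right/bottom  bias=-1
  edge (18, 12)→(6, 10): d=(-12,-2) top-left  bias=+0
    (6,4)@(13, 9): e=[0,26,26] → █  [on edge]
    (7,4)@(15, 9): e=[4,18,30] → █
    (8,4)@(17, 9): e=[8,10,34] → █
    (9,4)@(19, 9): e=[12,2,38] → █
    (10,4)@(21, 9): e=[16,-6,42] → ·
    (6,5)@(13, 11): e=[28,22,2] → █
    (9,5)@(19, 11): e=[40,-2,14] → ·
  covered (7 px):
    · · · · · · · · · · · ·
    · · · · · · · · · · · ·
    · · · · · · · · · · · ·
    · · · · · · · · · · · ·
    · · · · · · █ █ █ █ · ·
    · · · · · · █ █ █ · · ·

Final: [32,14,6]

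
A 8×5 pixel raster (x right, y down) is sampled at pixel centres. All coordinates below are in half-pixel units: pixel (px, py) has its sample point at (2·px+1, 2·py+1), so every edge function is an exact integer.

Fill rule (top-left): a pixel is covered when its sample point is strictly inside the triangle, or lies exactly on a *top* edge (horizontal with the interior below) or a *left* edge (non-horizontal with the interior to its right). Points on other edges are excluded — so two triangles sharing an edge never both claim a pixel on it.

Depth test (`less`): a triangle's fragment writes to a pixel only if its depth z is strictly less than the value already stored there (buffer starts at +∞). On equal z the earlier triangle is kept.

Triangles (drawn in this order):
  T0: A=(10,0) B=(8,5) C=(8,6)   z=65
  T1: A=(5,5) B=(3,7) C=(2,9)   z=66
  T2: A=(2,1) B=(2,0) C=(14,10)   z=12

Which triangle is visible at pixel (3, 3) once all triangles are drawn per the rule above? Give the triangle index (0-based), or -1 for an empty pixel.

T0:
  2·area = 2  (B↔C swapped to make it positive)
  edge (10, 0)→(8, 6): d=(-2,6) right/bottom  bias=-1
  edge (8, 6)→(8, 5): d=(0,-1) top-left  bias=+0
  edge (8, 5)→(10, 0): d=(2,-5) top-left  bias=+0
    (4,1)@(9, 3): e=[0,1,1] → ·  [on edge]
    (3,4)@(7, 9): e=[0,-1,3] → ·  [on edge]
  covered (0 px):
    · · · · · · · ·
    · · · · · · · ·
    · · · · · · · ·
    · · · · · · · ·
    · · · · · · · ·
T1:
  2·area = 2  (B↔C swapped to make it positive)
  edge (5, 5)→(2, 9): d=(-3,4) right/bottom  bias=-1
  edge (2, 9)→(3, 7): d=(1,-2) top-left  bias=+0
  edge (3, 7)→(5, 5): d=(2,-2) top-left  bias=+0
    (4,0)@(9, 1): e=[-4,6,0] → ·  [on edge]
    (2,1)@(5, 3): e=[6,0,-4] → ·  [on edge]
    (3,1)@(7, 3): e=[-2,4,0] → ·  [on edge]
    (2,2)@(5, 5): e=[0,2,0] → ·  [on edge]
    (1,3)@(3, 7): e=[2,0,0] → █  [on edge]
    (2,3)@(5, 7): e=[-6,4,4] → ·
    (0,4)@(1, 9): e=[4,-2,0] → ·  [on edge]
    (1,4)@(3, 9): e=[-4,2,4] → ·
  covered (1 px):
    · · · · · · · ·
    · · · · · · · ·
    · · · · · · · ·
    · █ · · · · · ·
    · · · · · · · ·
T2:
  2·area = 12
  edge (2, 1)→(2, 0): d=(0,-1) top-left  bias=+0
  edge (2, 0)→(14, 10): d=(12,10) right/bottom  bias=-1
  edge (14, 10)→(2, 1): d=(-12,-9) top-left  bias=+0
    (1,0)@(3, 1): e=[1,2,9] → █
    (2,0)@(5, 1): e=[3,-18,27] → ·
    (1,1)@(3, 3): e=[1,26,-15] → ·
    (2,1)@(5, 3): e=[3,6,3] → █
    (3,1)@(7, 3): e=[5,-14,21] → ·
    (2,2)@(5, 5): e=[3,30,-21] → ·
  covered (2 px):
    · █ · · · · · ·
    · · █ · · · · ·
    · · · · · · · ·
    · · · · · · · ·
    · · · · · · · ·

Z-buffer (winner per pixel, '.' = empty):
  . 2 . . . . . .
  . . 2 . . . . .
  . . . . . . . .
  . 1 . . . . . .
  . . . . . . . .

Answer: -1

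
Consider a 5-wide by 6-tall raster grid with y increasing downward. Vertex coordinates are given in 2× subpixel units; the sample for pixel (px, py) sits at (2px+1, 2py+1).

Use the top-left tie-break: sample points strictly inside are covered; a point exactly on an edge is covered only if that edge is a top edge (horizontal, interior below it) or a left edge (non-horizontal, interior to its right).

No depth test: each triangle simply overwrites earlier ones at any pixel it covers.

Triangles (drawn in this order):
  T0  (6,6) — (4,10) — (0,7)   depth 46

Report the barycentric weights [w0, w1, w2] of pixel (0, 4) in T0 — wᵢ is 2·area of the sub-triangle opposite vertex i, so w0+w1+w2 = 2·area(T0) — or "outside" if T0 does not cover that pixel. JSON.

T0:
  2·area = 22
  edge (6, 6)→(4, 10): d=(-2,4) right/bottom  bias=-1
  edge (4, 10)→(0, 7): d=(-4,-3) top-left  bias=+0
  edge (0, 7)→(6, 6): d=(6,-1) top-left  bias=+0
    (0,3)@(1, 7): e=[18,3,1] → X
    (1,3)@(3, 7): e=[10,9,3] → X
    (2,3)@(5, 7): e=[2,15,5] → X
    (3,3)@(7, 7): e=[-6,21,7] → .
    (0,4)@(1, 9): e=[14,-5,13] → .
    (1,4)@(3, 9): e=[6,1,15] → X
    (2,4)@(5, 9): e=[-2,7,17] → .
    (1,5)@(3, 11): e=[2,-7,27] → .
  covered (4 px):
    . . . . .
    . . . . .
    . . . . .
    X X X . .
    . X . . .
    . . . . .

Answer: "outside"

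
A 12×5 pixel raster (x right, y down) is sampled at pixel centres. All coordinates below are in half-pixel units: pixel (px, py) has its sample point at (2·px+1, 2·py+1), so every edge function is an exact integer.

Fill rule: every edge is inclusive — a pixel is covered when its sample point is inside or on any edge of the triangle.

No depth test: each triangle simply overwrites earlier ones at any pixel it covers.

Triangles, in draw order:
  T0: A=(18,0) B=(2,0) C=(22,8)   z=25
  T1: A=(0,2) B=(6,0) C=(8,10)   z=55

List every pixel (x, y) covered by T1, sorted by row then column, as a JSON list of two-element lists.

T0:
  2·area = 128  (B↔C swapped to make it positive)
  edge (18, 0)→(22, 8): d=(4,8) inclusive
  edge (22, 8)→(2, 0): d=(-20,-8) inclusive
  edge (2, 0)→(18, 0): d=(16,0) inclusive
    (2,0)@(5, 1): e=[108,4,16] → #
    (3,0)@(7, 1): e=[92,20,16] → #
    (4,0)@(9, 1): e=[76,36,16] → #
    (5,0)@(11, 1): e=[60,52,16] → #
    (6,0)@(13, 1): e=[44,68,16] → #
    (7,0)@(15, 1): e=[28,84,16] → #
    (8,0)@(17, 1): e=[12,100,16] → #
    (9,0)@(19, 1): e=[-4,116,16] → ·
    (2,1)@(5, 3): e=[116,-36,48] → ·
    (3,1)@(7, 3): e=[100,-20,48] → ·
    (4,1)@(9, 3): e=[84,-4,48] → ·
    (5,1)@(11, 3): e=[68,12,48] → #
  covered (16 px):
    · · # # # # # # # · · ·
    · · · · · # # # # # · ·
    · · · · · · · # # # · ·
    · · · · · · · · · · # ·
    · · · · · · · · · · · ·
T1:
  2·area = 64
  edge (0, 2)→(6, 0): d=(6,-2) inclusive
  edge (6, 0)→(8, 10): d=(2,10) inclusive
  edge (8, 10)→(0, 2): d=(-8,-8) inclusive
    (1,0)@(3, 1): e=[0,32,32] → #  [on edge]
    (2,0)@(5, 1): e=[4,12,48] → #
    (3,0)@(7, 1): e=[8,-8,64] → ·
    (0,1)@(1, 3): e=[8,56,0] → #  [on edge]
    (3,1)@(7, 3): e=[20,-4,48] → ·
    (0,2)@(1, 5): e=[20,60,-16] → ·
    (1,2)@(3, 5): e=[24,40,0] → #  [on edge]
    (3,2)@(7, 5): e=[32,0,32] → #  [on edge]
    (4,2)@(9, 5): e=[36,-20,48] → ·
    (1,3)@(3, 7): e=[36,44,-16] → ·
    (2,3)@(5, 7): e=[40,24,0] → #  [on edge]
    (4,3)@(9, 7): e=[48,-16,32] → ·
    (3,4)@(7, 9): e=[56,8,0] → #  [on edge]
  covered (11 px):
    · # # · · · · · · · · ·
    # # # · · · · · · · · ·
    · # # # · · · · · · · ·
    · · # # · · · · · · · ·
    · · · # · · · · · · · ·

Answer: [[1,0],[2,0],[0,1],[1,1],[2,1],[1,2],[2,2],[3,2],[2,3],[3,3],[3,4]]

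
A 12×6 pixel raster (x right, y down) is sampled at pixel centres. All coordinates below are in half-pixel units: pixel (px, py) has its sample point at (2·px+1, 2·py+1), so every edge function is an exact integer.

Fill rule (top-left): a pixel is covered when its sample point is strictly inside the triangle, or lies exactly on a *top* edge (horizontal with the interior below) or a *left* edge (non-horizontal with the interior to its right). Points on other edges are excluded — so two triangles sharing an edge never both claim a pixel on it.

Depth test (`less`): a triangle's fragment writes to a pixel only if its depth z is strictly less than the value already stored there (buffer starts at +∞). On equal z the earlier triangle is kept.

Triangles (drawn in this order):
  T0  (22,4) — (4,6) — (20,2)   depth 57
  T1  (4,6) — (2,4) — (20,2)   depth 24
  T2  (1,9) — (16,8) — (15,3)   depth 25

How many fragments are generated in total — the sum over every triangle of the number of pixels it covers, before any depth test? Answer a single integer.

T0:
  2·area = 40
  edge (22, 4)→(4, 6): d=(-18,2) right/bottom  bias=-1
  edge (4, 6)→(20, 2): d=(16,-4) top-left  bias=+0
  edge (20, 2)→(22, 4): d=(2,2) right/bottom  bias=-1
    (9,0)@(19, 1): e=[60,-20,0] → ·  [on edge]
    (8,1)@(17, 3): e=[28,4,8] → █
    (9,1)@(19, 3): e=[24,12,4] → █
    (10,1)@(21, 3): e=[20,20,0] → ·  [on edge]
    (4,2)@(9, 5): e=[8,4,28] → █
    (5,2)@(11, 5): e=[4,12,24] → █
    (6,2)@(13, 5): e=[0,20,20] → ·  [on edge]
    (8,2)@(17, 5): e=[-8,36,12] → ·
    (9,2)@(19, 5): e=[-12,44,8] → ·
    (11,2)@(23, 5): e=[-20,60,0] → ·  [on edge]
    (4,3)@(9, 7): e=[-28,36,32] → ·
    (5,3)@(11, 7): e=[-32,44,28] → ·
  covered (4 px):
    · · · · · · · · · · · ·
    · · · · · · · · █ █ · ·
    · · · · █ █ · · · · · ·
    · · · · · · · · · · · ·
    · · · · · · · · · · · ·
    · · · · · · · · · · · ·
T1:
  2·area = 40
  edge (4, 6)→(2, 4): d=(-2,-2) top-left  bias=+0
  edge (2, 4)→(20, 2): d=(18,-2) top-left  bias=+0
  edge (20, 2)→(4, 6): d=(-16,4) right/bottom  bias=-1
    (0,1)@(1, 3): e=[0,-20,60] → ·  [on edge]
    (5,1)@(11, 3): e=[20,0,20] → █  [on edge]
    (6,1)@(13, 3): e=[24,4,12] → █
    (7,1)@(15, 3): e=[28,8,4] → █
    (8,1)@(17, 3): e=[32,12,-4] → ·
    (1,2)@(3, 5): e=[0,20,20] → █  [on edge]
    (2,2)@(5, 5): e=[4,24,12] → █
    (3,2)@(7, 5): e=[8,28,4] → █
    (4,2)@(9, 5): e=[12,32,-4] → ·
    (5,2)@(11, 5): e=[16,36,-12] → ·
    (6,2)@(13, 5): e=[20,40,-20] → ·
    (7,2)@(15, 5): e=[24,44,-28] → ·
    (2,3)@(5, 7): e=[0,60,-20] → ·  [on edge]
    (3,4)@(7, 9): e=[0,100,-60] → ·  [on edge]
    (4,5)@(9, 11): e=[0,140,-100] → ·  [on edge]
  covered (6 px):
    · · · · · · · · · · · ·
    · · · · · █ █ █ · · · ·
    · █ █ █ · · · · · · · ·
    · · · · · · · · · · · ·
    · · · · · · · · · · · ·
    · · · · · · · · · · · ·
T2:
  2·area = 76  (B↔C swapped to make it positive)
  edge (1, 9)→(15, 3): d=(14,-6) top-left  bias=+0
  edge (15, 3)→(16, 8): d=(1,5) right/bottom  bias=-1
  edge (16, 8)→(1, 9): d=(-15,1) right/bottom  bias=-1
    (7,1)@(15, 3): e=[0,0,76] → ·  [on edge]
    (5,2)@(11, 5): e=[4,22,50] → █
    (6,2)@(13, 5): e=[16,12,48] → █
    (7,2)@(15, 5): e=[28,2,46] → █
    (8,2)@(17, 5): e=[40,-8,44] → ·
    (3,3)@(7, 7): e=[8,44,24] → █
    (4,3)@(9, 7): e=[20,34,22] → █
    (8,3)@(17, 7): e=[68,-6,14] → ·
    (0,4)@(1, 9): e=[0,76,0] → ·  [on edge]
    (3,4)@(7, 9): e=[36,46,-6] → ·
    (4,4)@(9, 9): e=[48,36,-8] → ·
    (5,4)@(11, 9): e=[60,26,-10] → ·
  covered (8 px):
    · · · · · · · · · · · ·
    · · · · · · · · · · · ·
    · · · · · █ █ █ · · · ·
    · · · █ █ █ █ █ · · · ·
    · · · · · · · · · · · ·
    · · · · · · · · · · · ·

Final: 18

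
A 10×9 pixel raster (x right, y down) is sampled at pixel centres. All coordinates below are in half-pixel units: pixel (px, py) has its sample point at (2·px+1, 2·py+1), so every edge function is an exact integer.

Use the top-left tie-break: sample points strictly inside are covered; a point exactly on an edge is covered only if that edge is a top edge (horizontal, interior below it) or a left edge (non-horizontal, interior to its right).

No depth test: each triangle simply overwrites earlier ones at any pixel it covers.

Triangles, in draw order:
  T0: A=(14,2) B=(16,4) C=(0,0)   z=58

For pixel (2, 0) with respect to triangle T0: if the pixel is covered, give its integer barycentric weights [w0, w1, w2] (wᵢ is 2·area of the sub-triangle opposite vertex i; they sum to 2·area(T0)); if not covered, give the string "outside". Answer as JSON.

T0:
  2·area = 24
  edge (14, 2)→(16, 4): d=(2,2) right/bottom  bias=-1
  edge (16, 4)→(0, 0): d=(-16,-4) top-left  bias=+0
  edge (0, 0)→(14, 2): d=(14,2) right/bottom  bias=-1
    (2,0)@(5, 1): e=[16,4,4] → █
    (3,0)@(7, 1): e=[12,12,0] → ·  [on edge]
    (6,0)@(13, 1): e=[0,36,-12] → ·  [on edge]
    (2,1)@(5, 3): e=[20,-28,32] → ·
    (6,1)@(13, 3): e=[4,4,16] → █
    (7,1)@(15, 3): e=[0,12,12] → ·  [on edge]
    (6,2)@(13, 5): e=[8,-28,44] → ·
    (8,2)@(17, 5): e=[0,-12,36] → ·  [on edge]
    (9,3)@(19, 7): e=[0,-36,60] → ·  [on edge]
  covered (2 px):
    · · █ · · · · · · ·
    · · · · · · █ · · ·
    · · · · · · · · · ·
    · · · · · · · · · ·
    · · · · · · · · · ·
    · · · · · · · · · ·
    · · · · · · · · · ·
    · · · · · · · · · ·
    · · · · · · · · · ·

Answer: [4,4,16]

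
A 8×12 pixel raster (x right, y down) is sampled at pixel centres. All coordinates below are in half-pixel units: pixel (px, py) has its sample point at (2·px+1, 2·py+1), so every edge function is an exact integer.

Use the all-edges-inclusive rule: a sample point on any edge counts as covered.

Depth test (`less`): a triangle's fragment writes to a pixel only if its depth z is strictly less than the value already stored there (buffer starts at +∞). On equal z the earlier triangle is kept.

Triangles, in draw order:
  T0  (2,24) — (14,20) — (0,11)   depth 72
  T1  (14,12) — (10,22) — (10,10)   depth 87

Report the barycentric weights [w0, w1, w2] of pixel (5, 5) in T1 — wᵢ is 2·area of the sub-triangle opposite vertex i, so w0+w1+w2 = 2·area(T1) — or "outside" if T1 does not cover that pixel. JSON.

T0:
  2·area = 164  (B↔C swapped to make it positive)
  edge (2, 24)→(0, 11): d=(-2,-13) inclusive
  edge (0, 11)→(14, 20): d=(14,9) inclusive
  edge (14, 20)→(2, 24): d=(-12,4) inclusive
    (0,6)@(1, 13): e=[9,19,136] → #
    (1,6)@(3, 13): e=[35,1,128] → #
    (2,6)@(5, 13): e=[61,-17,120] → ·
    (0,7)@(1, 15): e=[5,47,112] → #
    (2,7)@(5, 15): e=[57,11,96] → #
    (3,7)@(7, 15): e=[83,-7,88] → ·
    (0,8)@(1, 17): e=[1,75,88] → #
    (3,8)@(7, 17): e=[79,21,64] → #
    (4,8)@(9, 17): e=[105,3,56] → #
    (5,8)@(11, 17): e=[131,-15,48] → ·
    (0,9)@(1, 19): e=[-3,103,64] → ·
    (1,9)@(3, 19): e=[23,85,56] → #
    (5,10)@(11, 21): e=[123,41,0] → #  [on edge]
    (2,11)@(5, 23): e=[41,123,0] → #  [on edge]
  covered (22 px):
    · · · · · · · ·
    · · · · · · · ·
    · · · · · · · ·
    · · · · · · · ·
    · · · · · · · ·
    · · · · · · · ·
    # # · · · · · ·
    # # # · · · · ·
    # # # # # · · ·
    · # # # # # · ·
    · # # # # # · ·
    · # # · · · · ·
T1:
  2·area = 48
  edge (14, 12)→(10, 22): d=(-4,10) inclusive
  edge (10, 22)→(10, 10): d=(0,-12) inclusive
  edge (10, 10)→(14, 12): d=(4,2) inclusive
    (5,5)@(11, 11): e=[34,12,2] → #
    (6,5)@(13, 11): e=[14,36,-2] → ·
    (5,6)@(11, 13): e=[26,12,10] → #
    (6,6)@(13, 13): e=[6,36,6] → #
    (7,6)@(15, 13): e=[-14,60,2] → ·
    (5,7)@(11, 15): e=[18,12,18] → #
    (6,7)@(13, 15): e=[-2,36,14] → ·
    (5,8)@(11, 17): e=[10,12,26] → #
    (6,8)@(13, 17): e=[-10,36,22] → ·
    (5,9)@(11, 19): e=[2,12,34] → #
    (6,9)@(13, 19): e=[-18,36,30] → ·
    (5,10)@(11, 21): e=[-6,12,42] → ·
  covered (6 px):
    · · · · · · · ·
    · · · · · · · ·
    · · · · · · · ·
    · · · · · · · ·
    · · · · · · · ·
    · · · · · # · ·
    · · · · · # # ·
    · · · · · # · ·
    · · · · · # · ·
    · · · · · # · ·
    · · · · · · · ·
    · · · · · · · ·

Final: [12,2,34]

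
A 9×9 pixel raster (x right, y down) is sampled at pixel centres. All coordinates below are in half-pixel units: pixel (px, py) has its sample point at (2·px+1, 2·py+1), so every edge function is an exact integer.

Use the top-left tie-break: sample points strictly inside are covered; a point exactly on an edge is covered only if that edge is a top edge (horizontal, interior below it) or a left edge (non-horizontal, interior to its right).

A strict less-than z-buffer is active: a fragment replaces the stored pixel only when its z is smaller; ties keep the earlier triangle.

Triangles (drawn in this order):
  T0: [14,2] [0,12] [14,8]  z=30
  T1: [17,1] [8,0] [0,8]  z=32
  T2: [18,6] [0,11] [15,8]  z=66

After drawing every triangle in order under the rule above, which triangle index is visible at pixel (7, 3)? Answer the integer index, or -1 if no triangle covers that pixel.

T0:
  2·area = 84  (B↔C swapped to make it positive)
  edge (14, 2)→(14, 8): d=(0,6) right/bottom  bias=-1
  edge (14, 8)→(0, 12): d=(-14,4) right/bottom  bias=-1
  edge (0, 12)→(14, 2): d=(14,-10) top-left  bias=+0
    (6,1)@(13, 3): e=[6,74,4] → █
    (7,1)@(15, 3): e=[-6,66,24] → ·
    (5,2)@(11, 5): e=[18,54,12] → █
    (7,2)@(15, 5): e=[-6,38,52] → ·
    (3,3)@(7, 7): e=[42,42,0] → █  [on edge]
    (4,3)@(9, 7): e=[30,34,20] → █
    (7,3)@(15, 7): e=[-6,10,80] → ·
    (2,4)@(5, 9): e=[54,22,8] → █
    (5,4)@(11, 9): e=[18,-2,68] → ·
    (6,4)@(13, 9): e=[6,-10,88] → ·
    (1,5)@(3, 11): e=[66,2,16] → █
    (2,5)@(5, 11): e=[54,-6,36] → ·
  covered (11 px):
    · · · · · · · · ·
    · · · · · · █ · ·
    · · · · · █ █ · ·
    · · · █ █ █ █ · ·
    · · █ █ █ · · · ·
    · █ · · · · · · ·
    · · · · · · · · ·
    · · · · · · · · ·
    · · · · · · · · ·
T1:
  2·area = 80  (B↔C swapped to make it positive)
  edge (17, 1)→(0, 8): d=(-17,7) right/bottom  bias=-1
  edge (0, 8)→(8, 0): d=(8,-8) top-left  bias=+0
  edge (8, 0)→(17, 1): d=(9,1) right/bottom  bias=-1
    (3,0)@(7, 1): e=[70,0,10] → █  [on edge]
    (4,0)@(9, 1): e=[56,16,8] → █
    (5,0)@(11, 1): e=[42,32,6] → █
    (6,0)@(13, 1): e=[28,48,4] → █
    (7,0)@(15, 1): e=[14,64,2] → █
    (8,0)@(17, 1): e=[0,80,0] → ·  [on edge]
    (2,1)@(5, 3): e=[50,0,30] → █  [on edge]
    (6,1)@(13, 3): e=[-6,64,22] → ·
    (7,1)@(15, 3): e=[-20,80,20] → ·
    (1,2)@(3, 5): e=[30,0,50] → █  [on edge]
    (4,2)@(9, 5): e=[-12,48,44] → ·
    (5,2)@(11, 5): e=[-26,64,42] → ·
    (0,3)@(1, 7): e=[10,0,70] → █  [on edge]
  covered (13 px):
    · · · █ █ █ █ █ ·
    · · █ █ █ █ · · ·
    · █ █ █ · · · · ·
    █ · · · · · · · ·
    · · · · · · · · ·
    · · · · · · · · ·
    · · · · · · · · ·
    · · · · · · · · ·
    · · · · · · · · ·
T2:
  2·area = 21  (B↔C swapped to make it positive)
  edge (18, 6)→(15, 8): d=(-3,2) right/bottom  bias=-1
  edge (15, 8)→(0, 11): d=(-15,3) right/bottom  bias=-1
  edge (0, 11)→(18, 6): d=(18,-5) top-left  bias=+0
    (7,3)@(15, 7): e=[3,15,3] → █
    (8,3)@(17, 7): e=[-1,9,13] → ·
    (4,4)@(9, 9): e=[9,3,9] → █
    (5,4)@(11, 9): e=[5,-3,19] → ·
    (7,4)@(15, 9): e=[-3,-15,39] → ·
    (4,5)@(9, 11): e=[3,-27,45] → ·
  covered (2 px):
    · · · · · · · · ·
    · · · · · · · · ·
    · · · · · · · · ·
    · · · · · · · █ ·
    · · · · █ · · · ·
    · · · · · · · · ·
    · · · · · · · · ·
    · · · · · · · · ·
    · · · · · · · · ·

Z-buffer (winner per pixel, '.' = empty):
  . . . 1 1 1 1 1 .
  . . 1 1 1 1 0 . .
  . 1 1 1 . 0 0 . .
  1 . . 0 0 0 0 2 .
  . . 0 0 0 . . . .
  . 0 . . . . . . .
  . . . . . . . . .
  . . . . . . . . .
  . . . . . . . . .

Final: 2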